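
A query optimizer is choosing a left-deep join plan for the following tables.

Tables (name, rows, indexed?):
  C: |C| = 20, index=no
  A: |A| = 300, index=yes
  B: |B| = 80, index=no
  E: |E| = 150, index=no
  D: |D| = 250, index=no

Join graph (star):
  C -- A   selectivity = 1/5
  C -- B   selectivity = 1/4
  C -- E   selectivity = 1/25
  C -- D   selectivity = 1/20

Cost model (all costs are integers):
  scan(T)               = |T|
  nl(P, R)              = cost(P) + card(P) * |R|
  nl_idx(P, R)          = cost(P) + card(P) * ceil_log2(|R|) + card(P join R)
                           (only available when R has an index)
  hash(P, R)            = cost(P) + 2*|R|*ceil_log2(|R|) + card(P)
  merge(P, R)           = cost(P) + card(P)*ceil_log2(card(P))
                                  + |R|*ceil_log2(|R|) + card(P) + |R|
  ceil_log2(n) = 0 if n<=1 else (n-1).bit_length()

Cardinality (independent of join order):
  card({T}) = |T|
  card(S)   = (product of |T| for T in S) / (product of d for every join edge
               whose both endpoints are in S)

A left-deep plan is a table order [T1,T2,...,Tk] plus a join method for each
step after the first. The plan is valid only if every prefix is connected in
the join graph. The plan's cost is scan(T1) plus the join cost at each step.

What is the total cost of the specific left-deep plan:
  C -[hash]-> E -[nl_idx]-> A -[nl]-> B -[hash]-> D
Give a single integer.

step 1: scan C: cost=20, card=20
step 2: join E via hash
    card(P join E) = 20*150/(25) = 120
    cost = 20 + 2*150*8 + 20 = 2440
step 3: join A via nl_idx
    card(P join A) = 120*300/(5) = 7200
    cost = 2440 + 120*9 + 7200 = 10720
step 4: join B via nl
    card(P join B) = 7200*80/(4) = 144000
    cost = 10720 + 7200*80 = 586720
step 5: join D via hash
    card(P join D) = 144000*250/(20) = 1800000
    cost = 586720 + 2*250*8 + 144000 = 734720

734720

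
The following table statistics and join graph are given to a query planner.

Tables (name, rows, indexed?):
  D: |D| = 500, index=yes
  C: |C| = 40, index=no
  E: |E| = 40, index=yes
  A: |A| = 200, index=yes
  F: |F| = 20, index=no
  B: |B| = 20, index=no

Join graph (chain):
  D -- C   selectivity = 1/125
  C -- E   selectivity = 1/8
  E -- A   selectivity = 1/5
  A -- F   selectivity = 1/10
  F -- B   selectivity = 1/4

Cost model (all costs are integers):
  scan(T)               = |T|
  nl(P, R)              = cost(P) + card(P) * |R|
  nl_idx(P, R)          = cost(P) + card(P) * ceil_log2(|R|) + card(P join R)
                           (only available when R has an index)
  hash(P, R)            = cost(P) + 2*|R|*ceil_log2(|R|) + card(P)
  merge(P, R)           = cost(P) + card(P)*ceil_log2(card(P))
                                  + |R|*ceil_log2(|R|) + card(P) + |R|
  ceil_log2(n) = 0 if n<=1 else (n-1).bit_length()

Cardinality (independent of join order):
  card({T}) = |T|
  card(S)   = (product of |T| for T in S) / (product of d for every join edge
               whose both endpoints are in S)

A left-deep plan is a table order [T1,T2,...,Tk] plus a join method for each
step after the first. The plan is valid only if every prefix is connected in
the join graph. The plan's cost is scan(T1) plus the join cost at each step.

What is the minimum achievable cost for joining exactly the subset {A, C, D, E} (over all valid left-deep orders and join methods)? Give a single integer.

Selinger DP over subsets of {A,C,D,E}:
  {D}: scan cost=500, card=500
  {C}: scan cost=40, card=40
  {E}: scan cost=40, card=40
  {A}: scan cost=200, card=200
  {CD}: card=160; try (D,nl_idx)→560, (C,hash)→1480, (D,merge)→5320, (C,merge)→5780, (D,hash)→9080, (D,nl)→20040 …(+1); best=560 via (D,nl_idx)
  {CE}: card=200; try (E,nl_idx)→480, (E,hash)→560, (C,hash)→560, (E,merge)→600, (C,merge)→600, (E,nl)→1640 …(+1); best=480 via (E,nl_idx)
  {AE}: card=1600; try (E,hash)→880, (A,nl_idx)→1960, (A,merge)→2120, (E,merge)→2280, (E,nl_idx)→3000, (A,hash)→3280 …(+2); best=880 via (E,hash)
  {CDE}: card=800; try (E,hash)→1200, (E,merge)→2280, (E,nl_idx)→2320, (D,nl_idx)→3080, (E,nl)→6960, (D,merge)→7280 …(+2); best=1200 via (E,hash)
  {ACE}: card=8000; try (C,hash)→2960, (A,hash)→3880, (A,merge)→4080, (A,nl_idx)→10080, (C,merge)→20360, (A,nl)→40480 …(+1); best=2960 via (C,hash)
  {ACDE}: card=32000; try (A,hash)→5200, (A,merge)→11800, (D,hash)→19960, (A,nl_idx)→39600, (D,nl_idx)→106960, (D,merge)→119960 …(+2); best=5200 via (A,hash)

5200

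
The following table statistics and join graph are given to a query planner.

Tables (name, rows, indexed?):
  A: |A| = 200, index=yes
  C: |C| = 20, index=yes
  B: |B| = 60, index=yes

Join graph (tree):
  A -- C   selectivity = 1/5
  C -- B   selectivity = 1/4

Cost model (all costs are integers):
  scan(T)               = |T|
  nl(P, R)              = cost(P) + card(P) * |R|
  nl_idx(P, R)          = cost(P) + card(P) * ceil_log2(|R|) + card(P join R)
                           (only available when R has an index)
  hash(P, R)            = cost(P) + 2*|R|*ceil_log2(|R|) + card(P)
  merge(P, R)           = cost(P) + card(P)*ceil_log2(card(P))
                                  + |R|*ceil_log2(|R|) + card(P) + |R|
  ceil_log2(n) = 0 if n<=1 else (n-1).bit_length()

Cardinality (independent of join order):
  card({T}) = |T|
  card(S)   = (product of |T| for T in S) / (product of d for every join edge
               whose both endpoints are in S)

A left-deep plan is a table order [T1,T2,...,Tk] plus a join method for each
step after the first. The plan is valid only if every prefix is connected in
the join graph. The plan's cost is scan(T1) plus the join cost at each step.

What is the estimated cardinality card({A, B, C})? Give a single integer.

12000

Tables in S: A(200), B(60), C(20)
Edges inside S: A-C(d=5), C-B(d=4)
numerator = 200 * 60 * 20 = 240000
denominator = 5 * 4 = 20
card(S) = 240000 / 20 = 12000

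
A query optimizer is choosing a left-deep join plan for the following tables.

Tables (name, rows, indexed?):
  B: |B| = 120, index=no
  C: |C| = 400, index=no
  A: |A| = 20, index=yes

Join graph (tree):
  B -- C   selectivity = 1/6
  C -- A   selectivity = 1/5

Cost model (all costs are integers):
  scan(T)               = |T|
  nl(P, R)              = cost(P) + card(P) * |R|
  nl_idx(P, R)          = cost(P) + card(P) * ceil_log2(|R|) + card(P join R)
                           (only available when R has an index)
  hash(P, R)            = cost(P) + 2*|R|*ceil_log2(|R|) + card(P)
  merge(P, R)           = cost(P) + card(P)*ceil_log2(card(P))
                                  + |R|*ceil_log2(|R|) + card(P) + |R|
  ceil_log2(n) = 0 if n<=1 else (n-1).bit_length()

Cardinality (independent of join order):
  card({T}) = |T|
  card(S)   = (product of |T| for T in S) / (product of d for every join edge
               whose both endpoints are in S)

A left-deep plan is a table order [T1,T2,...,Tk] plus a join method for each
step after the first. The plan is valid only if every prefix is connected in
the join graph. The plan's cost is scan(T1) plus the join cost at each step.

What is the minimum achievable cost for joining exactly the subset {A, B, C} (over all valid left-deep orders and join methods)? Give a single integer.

Selinger DP over subsets of {A,B,C}:
  {B}: scan cost=120, card=120
  {C}: scan cost=400, card=400
  {A}: scan cost=20, card=20
  {BC}: card=8000; try (B,hash)→2480, (C,merge)→5080, (B,merge)→5360, (C,hash)→7440, (C,nl)→48120, (B,nl)→48400; best=2480 via (B,hash)
  {AC}: card=1600; try (A,hash)→1000, (A,nl_idx)→4000, (C,merge)→4140, (A,merge)→4520, (C,hash)→7240, (C,nl)→8020 …(+1); best=1000 via (A,hash)
  {ABC}: card=32000; try (B,hash)→4280, (A,hash)→10680, (B,merge)→21160, (A,nl_idx)→74480, (A,merge)→114600, (A,nl)→162480 …(+1); best=4280 via (B,hash)

4280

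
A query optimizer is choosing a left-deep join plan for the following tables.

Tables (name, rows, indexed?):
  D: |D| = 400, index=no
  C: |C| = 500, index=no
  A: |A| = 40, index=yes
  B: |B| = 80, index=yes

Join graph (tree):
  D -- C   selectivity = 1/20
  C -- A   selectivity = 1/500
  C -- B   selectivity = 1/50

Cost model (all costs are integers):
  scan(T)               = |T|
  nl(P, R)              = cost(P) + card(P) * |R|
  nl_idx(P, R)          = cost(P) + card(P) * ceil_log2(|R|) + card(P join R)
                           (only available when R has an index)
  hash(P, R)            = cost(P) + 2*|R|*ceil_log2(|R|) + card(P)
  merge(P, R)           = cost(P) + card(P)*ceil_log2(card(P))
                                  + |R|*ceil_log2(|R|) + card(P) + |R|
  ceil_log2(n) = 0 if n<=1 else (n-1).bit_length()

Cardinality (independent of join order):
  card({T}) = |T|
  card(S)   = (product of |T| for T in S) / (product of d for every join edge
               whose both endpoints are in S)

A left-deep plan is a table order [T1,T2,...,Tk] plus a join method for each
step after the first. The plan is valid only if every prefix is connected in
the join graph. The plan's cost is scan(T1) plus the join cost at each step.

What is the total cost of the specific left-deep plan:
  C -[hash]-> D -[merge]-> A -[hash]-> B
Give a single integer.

160400

step 1: scan C: cost=500, card=500
step 2: join D via hash
    card(P join D) = 500*400/(20) = 10000
    cost = 500 + 2*400*9 + 500 = 8200
step 3: join A via merge
    card(P join A) = 10000*40/(500) = 800
    cost = 8200 + 10000*14 + 40*6 + 10000 + 40 = 158480
step 4: join B via hash
    card(P join B) = 800*80/(50) = 1280
    cost = 158480 + 2*80*7 + 800 = 160400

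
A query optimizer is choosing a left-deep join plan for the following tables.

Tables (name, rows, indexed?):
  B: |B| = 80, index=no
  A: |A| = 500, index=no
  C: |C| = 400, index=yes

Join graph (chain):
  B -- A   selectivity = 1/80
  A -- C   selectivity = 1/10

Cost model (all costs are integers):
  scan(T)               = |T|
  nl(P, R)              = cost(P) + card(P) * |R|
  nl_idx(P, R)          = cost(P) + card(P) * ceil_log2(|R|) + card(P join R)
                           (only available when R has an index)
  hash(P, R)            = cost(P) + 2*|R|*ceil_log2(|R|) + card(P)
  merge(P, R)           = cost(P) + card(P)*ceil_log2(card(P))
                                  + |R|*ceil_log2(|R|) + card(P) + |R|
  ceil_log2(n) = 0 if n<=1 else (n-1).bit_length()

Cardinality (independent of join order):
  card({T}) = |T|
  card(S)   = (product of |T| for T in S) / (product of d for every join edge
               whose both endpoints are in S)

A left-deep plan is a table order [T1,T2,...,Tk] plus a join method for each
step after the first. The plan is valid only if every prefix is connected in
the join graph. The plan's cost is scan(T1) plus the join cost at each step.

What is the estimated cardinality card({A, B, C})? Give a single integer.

Tables in S: A(500), B(80), C(400)
Edges inside S: B-A(d=80), A-C(d=10)
numerator = 500 * 80 * 400 = 16000000
denominator = 80 * 10 = 800
card(S) = 16000000 / 800 = 20000

20000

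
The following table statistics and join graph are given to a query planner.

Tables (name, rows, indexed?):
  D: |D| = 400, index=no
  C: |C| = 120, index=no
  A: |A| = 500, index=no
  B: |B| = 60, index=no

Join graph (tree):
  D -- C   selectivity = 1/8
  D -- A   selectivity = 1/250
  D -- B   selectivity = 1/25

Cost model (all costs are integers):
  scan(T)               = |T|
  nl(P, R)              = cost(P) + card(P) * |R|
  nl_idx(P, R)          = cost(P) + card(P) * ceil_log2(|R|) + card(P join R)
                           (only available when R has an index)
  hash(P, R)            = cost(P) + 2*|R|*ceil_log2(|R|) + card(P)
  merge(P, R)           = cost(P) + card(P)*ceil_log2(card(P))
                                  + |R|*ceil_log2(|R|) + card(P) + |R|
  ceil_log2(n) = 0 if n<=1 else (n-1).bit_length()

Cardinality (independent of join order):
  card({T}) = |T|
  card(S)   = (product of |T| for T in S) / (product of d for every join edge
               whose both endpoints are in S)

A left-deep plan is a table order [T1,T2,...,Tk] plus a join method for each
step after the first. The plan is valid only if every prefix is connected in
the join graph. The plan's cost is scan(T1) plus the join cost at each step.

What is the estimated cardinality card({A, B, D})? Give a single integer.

Tables in S: A(500), B(60), D(400)
Edges inside S: D-A(d=250), D-B(d=25)
numerator = 500 * 60 * 400 = 12000000
denominator = 250 * 25 = 6250
card(S) = 12000000 / 6250 = 1920

1920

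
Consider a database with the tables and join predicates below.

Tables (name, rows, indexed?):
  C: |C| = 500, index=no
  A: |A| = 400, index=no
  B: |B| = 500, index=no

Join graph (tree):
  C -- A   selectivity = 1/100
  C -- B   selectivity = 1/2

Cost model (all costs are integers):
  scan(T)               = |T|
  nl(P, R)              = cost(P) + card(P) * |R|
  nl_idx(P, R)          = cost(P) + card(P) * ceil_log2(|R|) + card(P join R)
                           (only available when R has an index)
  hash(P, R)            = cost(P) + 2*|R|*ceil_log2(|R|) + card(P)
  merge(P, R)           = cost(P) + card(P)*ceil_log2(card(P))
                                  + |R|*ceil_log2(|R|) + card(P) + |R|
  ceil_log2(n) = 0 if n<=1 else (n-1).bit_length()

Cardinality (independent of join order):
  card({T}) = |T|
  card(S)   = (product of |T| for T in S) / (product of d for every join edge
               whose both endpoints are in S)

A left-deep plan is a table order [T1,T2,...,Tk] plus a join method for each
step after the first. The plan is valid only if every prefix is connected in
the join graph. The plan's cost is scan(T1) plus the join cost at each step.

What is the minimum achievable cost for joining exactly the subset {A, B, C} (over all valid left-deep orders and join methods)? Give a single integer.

Selinger DP over subsets of {A,B,C}:
  {C}: scan cost=500, card=500
  {A}: scan cost=400, card=400
  {B}: scan cost=500, card=500
  {AC}: card=2000; try (A,hash)→8200, (C,merge)→9400, (A,merge)→9500, (C,hash)→9800, (C,nl)→200400, (A,nl)→200500; best=8200 via (A,hash)
  {BC}: card=125000; try (C,hash)→10000, (B,hash)→10000, (C,merge)→10500, (B,merge)→10500, (C,nl)→250500, (B,nl)→250500; best=10000 via (C,hash)
  {ABC}: card=500000; try (B,hash)→19200, (B,merge)→37200, (A,hash)→142200, (B,nl)→1008200, (A,merge)→2264000, (A,nl)→50010000; best=19200 via (B,hash)

19200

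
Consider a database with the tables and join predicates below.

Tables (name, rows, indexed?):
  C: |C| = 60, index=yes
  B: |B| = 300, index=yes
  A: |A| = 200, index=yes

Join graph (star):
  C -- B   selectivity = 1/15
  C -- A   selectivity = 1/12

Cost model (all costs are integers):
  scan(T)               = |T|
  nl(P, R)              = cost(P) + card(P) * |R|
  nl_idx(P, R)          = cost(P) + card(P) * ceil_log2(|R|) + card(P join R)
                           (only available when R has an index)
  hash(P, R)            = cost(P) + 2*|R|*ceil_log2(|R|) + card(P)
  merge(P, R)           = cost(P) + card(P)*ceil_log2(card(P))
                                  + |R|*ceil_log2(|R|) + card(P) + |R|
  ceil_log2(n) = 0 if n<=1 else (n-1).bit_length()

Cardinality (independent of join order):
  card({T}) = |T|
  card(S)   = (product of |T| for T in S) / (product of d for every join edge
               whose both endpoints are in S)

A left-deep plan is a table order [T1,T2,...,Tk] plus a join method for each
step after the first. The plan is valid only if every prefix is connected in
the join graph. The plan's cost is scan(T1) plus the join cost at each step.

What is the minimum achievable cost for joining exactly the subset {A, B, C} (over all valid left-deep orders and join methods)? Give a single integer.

5720

Selinger DP over subsets of {A,B,C}:
  {C}: scan cost=60, card=60
  {B}: scan cost=300, card=300
  {A}: scan cost=200, card=200
  {BC}: card=1200; try (C,hash)→1320, (B,nl_idx)→1800, (C,nl_idx)→3300, (B,merge)→3480, (C,merge)→3720, (B,hash)→5520 …(+2); best=1320 via (C,hash)
  {AC}: card=1000; try (C,hash)→1120, (A,nl_idx)→1540, (A,merge)→2280, (C,nl_idx)→2400, (C,merge)→2420, (A,hash)→3320 …(+2); best=1120 via (C,hash)
  {ABC}: card=20000; try (A,hash)→5720, (B,hash)→7520, (B,merge)→15120, (A,merge)→17520, (B,nl_idx)→30120, (A,nl_idx)→30920 …(+2); best=5720 via (A,hash)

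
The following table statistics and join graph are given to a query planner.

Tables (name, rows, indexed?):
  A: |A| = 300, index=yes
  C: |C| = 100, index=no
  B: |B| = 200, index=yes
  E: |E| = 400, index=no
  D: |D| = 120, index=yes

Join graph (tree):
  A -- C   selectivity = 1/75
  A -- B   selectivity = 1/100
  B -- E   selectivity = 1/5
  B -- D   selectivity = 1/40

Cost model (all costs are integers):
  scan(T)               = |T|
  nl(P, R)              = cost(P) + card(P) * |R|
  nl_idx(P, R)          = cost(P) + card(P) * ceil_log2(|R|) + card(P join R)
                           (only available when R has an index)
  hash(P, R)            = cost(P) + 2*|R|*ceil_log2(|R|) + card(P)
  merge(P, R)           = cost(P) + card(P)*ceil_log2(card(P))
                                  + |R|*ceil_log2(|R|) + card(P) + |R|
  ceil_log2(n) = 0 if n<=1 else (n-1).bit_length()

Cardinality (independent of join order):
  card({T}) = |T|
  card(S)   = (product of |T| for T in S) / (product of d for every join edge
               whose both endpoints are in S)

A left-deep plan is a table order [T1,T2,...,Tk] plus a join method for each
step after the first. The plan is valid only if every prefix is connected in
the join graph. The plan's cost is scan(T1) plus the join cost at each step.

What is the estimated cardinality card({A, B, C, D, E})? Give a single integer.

Tables in S: A(300), B(200), C(100), D(120), E(400)
Edges inside S: A-C(d=75), A-B(d=100), B-E(d=5), B-D(d=40)
numerator = 300 * 200 * 100 * 120 * 400 = 288000000000
denominator = 75 * 100 * 5 * 40 = 1500000
card(S) = 288000000000 / 1500000 = 192000

192000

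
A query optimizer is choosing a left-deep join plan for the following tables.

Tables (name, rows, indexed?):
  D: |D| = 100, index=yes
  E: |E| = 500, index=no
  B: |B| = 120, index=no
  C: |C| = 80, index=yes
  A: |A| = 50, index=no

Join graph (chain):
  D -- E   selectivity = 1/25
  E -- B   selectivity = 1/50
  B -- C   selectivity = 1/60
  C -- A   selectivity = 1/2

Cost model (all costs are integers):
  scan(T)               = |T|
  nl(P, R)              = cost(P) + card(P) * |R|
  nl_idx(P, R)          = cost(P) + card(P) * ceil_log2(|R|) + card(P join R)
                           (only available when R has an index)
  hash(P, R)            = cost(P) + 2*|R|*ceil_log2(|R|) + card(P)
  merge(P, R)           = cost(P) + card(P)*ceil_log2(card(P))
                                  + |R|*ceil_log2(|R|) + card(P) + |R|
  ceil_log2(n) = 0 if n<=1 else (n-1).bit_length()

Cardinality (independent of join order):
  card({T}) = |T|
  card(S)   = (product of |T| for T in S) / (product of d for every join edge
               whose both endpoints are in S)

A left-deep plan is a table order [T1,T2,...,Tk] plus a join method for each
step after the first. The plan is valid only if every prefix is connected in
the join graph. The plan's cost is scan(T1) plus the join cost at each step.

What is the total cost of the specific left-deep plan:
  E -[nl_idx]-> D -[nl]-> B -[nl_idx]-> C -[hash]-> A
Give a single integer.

step 1: scan E: cost=500, card=500
step 2: join D via nl_idx
    card(P join D) = 500*100/(25) = 2000
    cost = 500 + 500*7 + 2000 = 6000
step 3: join B via nl
    card(P join B) = 2000*120/(50) = 4800
    cost = 6000 + 2000*120 = 246000
step 4: join C via nl_idx
    card(P join C) = 4800*80/(60) = 6400
    cost = 246000 + 4800*7 + 6400 = 286000
step 5: join A via hash
    card(P join A) = 6400*50/(2) = 160000
    cost = 286000 + 2*50*6 + 6400 = 293000

293000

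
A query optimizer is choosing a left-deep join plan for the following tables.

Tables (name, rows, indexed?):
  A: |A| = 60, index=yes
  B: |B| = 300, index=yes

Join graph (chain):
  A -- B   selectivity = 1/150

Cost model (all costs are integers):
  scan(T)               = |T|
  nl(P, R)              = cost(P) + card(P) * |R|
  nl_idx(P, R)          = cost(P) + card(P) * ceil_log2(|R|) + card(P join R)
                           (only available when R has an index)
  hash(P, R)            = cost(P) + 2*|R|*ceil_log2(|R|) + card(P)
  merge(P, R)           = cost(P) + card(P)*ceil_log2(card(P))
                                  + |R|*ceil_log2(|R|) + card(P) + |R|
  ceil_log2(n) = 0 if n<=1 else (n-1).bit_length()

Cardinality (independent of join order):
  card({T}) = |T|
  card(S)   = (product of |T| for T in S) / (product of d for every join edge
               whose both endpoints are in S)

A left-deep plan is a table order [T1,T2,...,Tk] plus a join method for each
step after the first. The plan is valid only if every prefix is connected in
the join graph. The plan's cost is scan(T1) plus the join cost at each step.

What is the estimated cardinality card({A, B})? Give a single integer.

Tables in S: A(60), B(300)
Edges inside S: A-B(d=150)
numerator = 60 * 300 = 18000
denominator = 150 = 150
card(S) = 18000 / 150 = 120

120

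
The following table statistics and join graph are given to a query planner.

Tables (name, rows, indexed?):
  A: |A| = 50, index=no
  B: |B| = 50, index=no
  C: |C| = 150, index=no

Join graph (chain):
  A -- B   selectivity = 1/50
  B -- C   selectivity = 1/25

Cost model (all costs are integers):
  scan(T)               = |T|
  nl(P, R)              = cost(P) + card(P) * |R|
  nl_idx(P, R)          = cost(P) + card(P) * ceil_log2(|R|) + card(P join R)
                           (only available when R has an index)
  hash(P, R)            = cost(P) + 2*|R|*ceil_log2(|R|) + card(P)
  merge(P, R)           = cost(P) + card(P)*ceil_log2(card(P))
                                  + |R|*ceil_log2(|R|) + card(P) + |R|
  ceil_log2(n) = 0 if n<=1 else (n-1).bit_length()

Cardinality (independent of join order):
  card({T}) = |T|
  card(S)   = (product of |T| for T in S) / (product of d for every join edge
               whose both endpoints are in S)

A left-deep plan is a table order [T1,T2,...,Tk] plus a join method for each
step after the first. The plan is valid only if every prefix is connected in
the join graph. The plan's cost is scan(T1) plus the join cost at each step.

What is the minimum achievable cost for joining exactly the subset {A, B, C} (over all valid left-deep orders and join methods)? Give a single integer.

1800

Selinger DP over subsets of {A,B,C}:
  {A}: scan cost=50, card=50
  {B}: scan cost=50, card=50
  {C}: scan cost=150, card=150
  {AB}: card=50; try (B,hash)→700, (A,hash)→700, (B,merge)→750, (A,merge)→750, (B,nl)→2550, (A,nl)→2550; best=700 via (B,hash)
  {BC}: card=300; try (B,hash)→900, (C,merge)→1750, (B,merge)→1850, (C,hash)→2500, (C,nl)→7550, (B,nl)→7650; best=900 via (B,hash)
  {ABC}: card=300; try (A,hash)→1800, (C,merge)→2400, (C,hash)→3150, (A,merge)→4250, (C,nl)→8200, (A,nl)→15900; best=1800 via (A,hash)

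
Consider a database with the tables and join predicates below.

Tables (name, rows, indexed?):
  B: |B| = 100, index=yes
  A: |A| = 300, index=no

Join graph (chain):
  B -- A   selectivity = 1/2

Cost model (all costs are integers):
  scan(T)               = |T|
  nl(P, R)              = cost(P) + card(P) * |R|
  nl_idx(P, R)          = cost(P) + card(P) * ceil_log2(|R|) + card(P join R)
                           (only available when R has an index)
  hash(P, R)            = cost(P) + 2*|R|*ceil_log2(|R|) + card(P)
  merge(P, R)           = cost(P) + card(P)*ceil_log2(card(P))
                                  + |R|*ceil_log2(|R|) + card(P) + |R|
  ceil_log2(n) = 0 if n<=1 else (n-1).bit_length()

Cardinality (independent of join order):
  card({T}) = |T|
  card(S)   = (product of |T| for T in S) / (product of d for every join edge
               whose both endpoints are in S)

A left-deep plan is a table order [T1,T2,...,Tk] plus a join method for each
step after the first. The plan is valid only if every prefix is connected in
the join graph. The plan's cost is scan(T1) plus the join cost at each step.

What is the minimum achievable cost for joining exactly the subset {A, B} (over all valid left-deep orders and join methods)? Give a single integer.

Selinger DP over subsets of {A,B}:
  {B}: scan cost=100, card=100
  {A}: scan cost=300, card=300
  {AB}: card=15000; try (B,hash)→2000, (A,merge)→3900, (B,merge)→4100, (A,hash)→5600, (B,nl_idx)→17400, (A,nl)→30100 …(+1); best=2000 via (B,hash)

2000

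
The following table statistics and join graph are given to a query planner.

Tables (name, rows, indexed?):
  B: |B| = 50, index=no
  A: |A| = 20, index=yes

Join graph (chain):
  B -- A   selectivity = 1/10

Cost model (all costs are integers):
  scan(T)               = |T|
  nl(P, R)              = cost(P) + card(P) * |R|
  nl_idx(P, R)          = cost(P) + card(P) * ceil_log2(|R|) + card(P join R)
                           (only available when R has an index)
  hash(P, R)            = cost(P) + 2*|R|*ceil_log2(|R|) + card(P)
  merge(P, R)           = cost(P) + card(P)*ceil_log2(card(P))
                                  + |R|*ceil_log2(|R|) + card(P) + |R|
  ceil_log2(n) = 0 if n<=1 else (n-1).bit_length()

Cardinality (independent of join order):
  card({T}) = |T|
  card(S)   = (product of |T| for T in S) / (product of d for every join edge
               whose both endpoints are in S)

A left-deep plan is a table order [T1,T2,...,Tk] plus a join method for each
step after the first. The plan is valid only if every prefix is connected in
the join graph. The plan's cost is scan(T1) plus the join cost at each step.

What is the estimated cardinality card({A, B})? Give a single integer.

Tables in S: A(20), B(50)
Edges inside S: B-A(d=10)
numerator = 20 * 50 = 1000
denominator = 10 = 10
card(S) = 1000 / 10 = 100

100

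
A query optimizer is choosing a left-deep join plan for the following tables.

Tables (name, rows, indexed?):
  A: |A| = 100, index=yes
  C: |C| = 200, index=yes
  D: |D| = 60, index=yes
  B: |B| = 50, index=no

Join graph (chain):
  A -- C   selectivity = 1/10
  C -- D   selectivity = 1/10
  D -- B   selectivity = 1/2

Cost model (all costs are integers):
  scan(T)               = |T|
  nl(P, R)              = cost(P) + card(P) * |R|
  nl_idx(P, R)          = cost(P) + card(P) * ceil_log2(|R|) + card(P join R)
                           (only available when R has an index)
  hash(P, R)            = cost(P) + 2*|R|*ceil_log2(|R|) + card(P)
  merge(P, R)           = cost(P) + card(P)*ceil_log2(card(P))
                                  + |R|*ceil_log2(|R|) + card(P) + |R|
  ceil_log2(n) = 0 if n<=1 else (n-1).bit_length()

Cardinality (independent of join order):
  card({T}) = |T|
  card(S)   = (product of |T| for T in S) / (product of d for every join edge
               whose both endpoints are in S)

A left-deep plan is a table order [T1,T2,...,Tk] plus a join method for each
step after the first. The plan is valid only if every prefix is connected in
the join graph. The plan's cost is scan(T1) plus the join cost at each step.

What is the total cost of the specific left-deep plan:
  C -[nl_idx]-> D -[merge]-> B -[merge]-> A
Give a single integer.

step 1: scan C: cost=200, card=200
step 2: join D via nl_idx
    card(P join D) = 200*60/(10) = 1200
    cost = 200 + 200*6 + 1200 = 2600
step 3: join B via merge
    card(P join B) = 1200*50/(2) = 30000
    cost = 2600 + 1200*11 + 50*6 + 1200 + 50 = 17350
step 4: join A via merge
    card(P join A) = 30000*100/(10) = 300000
    cost = 17350 + 30000*15 + 100*7 + 30000 + 100 = 498150

498150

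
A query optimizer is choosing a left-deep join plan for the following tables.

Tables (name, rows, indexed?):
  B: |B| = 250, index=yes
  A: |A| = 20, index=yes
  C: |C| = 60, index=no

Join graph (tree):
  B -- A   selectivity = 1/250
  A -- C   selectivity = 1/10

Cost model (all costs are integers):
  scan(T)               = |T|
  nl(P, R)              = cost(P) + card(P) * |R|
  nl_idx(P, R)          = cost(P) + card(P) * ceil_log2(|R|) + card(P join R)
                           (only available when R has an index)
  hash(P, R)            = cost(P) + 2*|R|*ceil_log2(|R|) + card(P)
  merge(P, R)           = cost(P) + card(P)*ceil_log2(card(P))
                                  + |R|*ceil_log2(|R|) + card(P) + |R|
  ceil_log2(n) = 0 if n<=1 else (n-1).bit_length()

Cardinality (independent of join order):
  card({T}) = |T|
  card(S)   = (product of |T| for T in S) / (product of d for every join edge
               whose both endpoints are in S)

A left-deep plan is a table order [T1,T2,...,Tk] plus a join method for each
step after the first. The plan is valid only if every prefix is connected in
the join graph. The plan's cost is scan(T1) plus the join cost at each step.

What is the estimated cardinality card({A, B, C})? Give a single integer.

120

Tables in S: A(20), B(250), C(60)
Edges inside S: B-A(d=250), A-C(d=10)
numerator = 20 * 250 * 60 = 300000
denominator = 250 * 10 = 2500
card(S) = 300000 / 2500 = 120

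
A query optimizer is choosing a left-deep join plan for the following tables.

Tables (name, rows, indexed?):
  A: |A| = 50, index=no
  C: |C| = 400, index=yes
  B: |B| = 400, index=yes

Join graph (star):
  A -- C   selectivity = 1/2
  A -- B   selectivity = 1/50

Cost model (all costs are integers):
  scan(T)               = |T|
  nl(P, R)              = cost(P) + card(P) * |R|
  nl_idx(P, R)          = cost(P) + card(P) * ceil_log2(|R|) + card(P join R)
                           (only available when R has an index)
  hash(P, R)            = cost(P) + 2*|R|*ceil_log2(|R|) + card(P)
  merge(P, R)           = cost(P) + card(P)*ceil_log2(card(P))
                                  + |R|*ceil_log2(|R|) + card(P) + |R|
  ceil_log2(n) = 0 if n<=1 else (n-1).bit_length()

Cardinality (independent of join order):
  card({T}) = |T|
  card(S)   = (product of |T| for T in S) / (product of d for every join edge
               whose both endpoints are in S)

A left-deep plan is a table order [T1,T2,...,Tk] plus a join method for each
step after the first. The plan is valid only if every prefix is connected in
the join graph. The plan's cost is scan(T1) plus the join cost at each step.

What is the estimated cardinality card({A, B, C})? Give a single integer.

Tables in S: A(50), B(400), C(400)
Edges inside S: A-C(d=2), A-B(d=50)
numerator = 50 * 400 * 400 = 8000000
denominator = 2 * 50 = 100
card(S) = 8000000 / 100 = 80000

80000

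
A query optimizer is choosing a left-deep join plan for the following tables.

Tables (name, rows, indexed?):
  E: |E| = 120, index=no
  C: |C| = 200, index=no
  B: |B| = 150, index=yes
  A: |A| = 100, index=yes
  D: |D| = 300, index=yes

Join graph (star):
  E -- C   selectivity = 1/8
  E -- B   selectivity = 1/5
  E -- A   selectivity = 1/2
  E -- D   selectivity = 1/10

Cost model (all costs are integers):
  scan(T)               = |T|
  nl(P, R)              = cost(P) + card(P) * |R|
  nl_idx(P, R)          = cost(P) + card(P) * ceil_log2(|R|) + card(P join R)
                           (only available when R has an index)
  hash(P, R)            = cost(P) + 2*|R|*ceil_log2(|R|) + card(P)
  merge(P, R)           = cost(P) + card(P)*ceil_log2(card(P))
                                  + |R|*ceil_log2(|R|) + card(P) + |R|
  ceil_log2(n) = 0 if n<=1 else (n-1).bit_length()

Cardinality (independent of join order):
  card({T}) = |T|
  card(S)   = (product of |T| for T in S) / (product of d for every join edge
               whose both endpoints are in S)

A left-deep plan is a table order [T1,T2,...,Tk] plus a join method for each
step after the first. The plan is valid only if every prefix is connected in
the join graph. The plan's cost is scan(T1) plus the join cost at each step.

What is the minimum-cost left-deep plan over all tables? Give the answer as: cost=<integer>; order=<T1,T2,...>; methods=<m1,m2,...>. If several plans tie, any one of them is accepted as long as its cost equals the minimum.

Selinger DP (subsets sized 1..n):
  {E}: scan cost=120, card=120
  {C}: scan cost=200, card=200
  {B}: scan cost=150, card=150
  {A}: scan cost=100, card=100
  {D}: scan cost=300, card=300
  {CE}: card=3000; try (E,hash)→2080, (C,merge)→2880, (E,merge)→2960, (C,hash)→3440, (C,nl)→24120, (E,nl)→24200; best=2080 via (E,hash)
  {BE}: card=3600; try (E,hash)→1980, (B,merge)→2430, (E,merge)→2460, (B,hash)→2640, (B,nl_idx)→4680, (B,nl)→18120 …(+1); best=1980 via (E,hash)
  {AE}: card=6000; try (A,hash)→1640, (E,merge)→1860, (E,hash)→1880, (A,merge)→1880, (A,nl_idx)→6960, (E,nl)→12100 …(+1); best=1640 via (A,hash)
  {DE}: card=3600; try (E,hash)→2280, (D,merge)→4080, (E,merge)→4260, (D,nl_idx)→4800, (D,hash)→5640, (D,nl)→36120 …(+1); best=2280 via (E,hash)
  {BCE}: card=90000; try (B,hash)→7480, (C,hash)→8780, (B,merge)→42430, (C,merge)→50580, (B,nl_idx)→116080, (B,nl)→452080 …(+1); best=7480 via (B,hash)
  {ACE}: card=150000; try (A,hash)→6480, (C,hash)→10840, (A,merge)→41880, (C,merge)→87440, (A,nl_idx)→173080, (A,nl)→302080 …(+1); best=6480 via (A,hash)
  {CDE}: card=90000; try (C,hash)→9080, (D,hash)→10480, (D,merge)→44080, (C,merge)→50880, (D,nl_idx)→119080, (C,nl)→722280 …(+1); best=9080 via (C,hash)
  {ABE}: card=180000; try (A,hash)→6980, (B,hash)→10040, (A,merge)→49580, (B,merge)→86990, (A,nl_idx)→207180, (B,nl_idx)→229640 …(+2); best=6980 via (A,hash)
  {BDE}: card=108000; try (B,hash)→8280, (D,hash)→10980, (B,merge)→50430, (D,merge)→51780, (B,nl_idx)→139080, (D,nl_idx)→142380 …(+2); best=8280 via (B,hash)
  {ADE}: card=180000; try (A,hash)→7280, (D,hash)→13040, (A,merge)→49880, (D,merge)→88640, (A,nl_idx)→207480, (D,nl_idx)→235640 …(+2); best=7280 via (A,hash)
  {ABCE}: card=4500000; try (A,hash)→98880, (B,hash)→158880, (C,hash)→190180, (A,merge)→1628280, (B,merge)→2857830, (C,merge)→3428780 …(+5); best=98880 via (A,hash)
  {BCDE}: card=2700000; try (B,hash)→101480, (D,hash)→102880, (C,hash)→119480, (B,merge)→1630430, (D,merge)→1630480, (C,merge)→1954080 …(+5); best=101480 via (B,hash)
  {ACDE}: card=4500000; try (A,hash)→100480, (D,hash)→161880, (C,hash)→190480, (A,merge)→1629880, (D,merge)→2859480, (C,merge)→3429080 …(+5); best=100480 via (A,hash)
  {ABDE}: card=5400000; try (A,hash)→117680, (B,hash)→189680, (D,hash)→192380, (A,merge)→1953080, (B,merge)→3428630, (D,merge)→3429980 …(+6); best=117680 via (A,hash)
  {ABCDE}: card=135000000; try (A,hash)→2802880, (B,hash)→4602880, (D,hash)→4604280, (C,hash)→5520880, (A,merge)→62202280, (B,merge)→108101830 …(+9); best=2802880 via (A,hash)

cost=2802880; order=D,E,C,B,A; methods=hash,hash,hash,hash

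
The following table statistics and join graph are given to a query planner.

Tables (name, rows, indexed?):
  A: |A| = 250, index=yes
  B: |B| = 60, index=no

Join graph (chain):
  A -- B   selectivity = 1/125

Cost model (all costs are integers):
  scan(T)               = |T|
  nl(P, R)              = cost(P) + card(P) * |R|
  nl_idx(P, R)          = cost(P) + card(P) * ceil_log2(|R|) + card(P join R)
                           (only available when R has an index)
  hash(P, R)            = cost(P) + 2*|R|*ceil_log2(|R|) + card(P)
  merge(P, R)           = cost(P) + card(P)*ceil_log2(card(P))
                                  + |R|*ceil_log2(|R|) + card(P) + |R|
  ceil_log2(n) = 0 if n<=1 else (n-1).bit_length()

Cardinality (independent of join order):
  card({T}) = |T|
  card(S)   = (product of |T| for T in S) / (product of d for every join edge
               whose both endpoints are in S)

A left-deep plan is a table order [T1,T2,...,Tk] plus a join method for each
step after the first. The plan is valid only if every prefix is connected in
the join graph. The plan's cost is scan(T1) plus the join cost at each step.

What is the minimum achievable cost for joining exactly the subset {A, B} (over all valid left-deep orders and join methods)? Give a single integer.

Selinger DP over subsets of {A,B}:
  {A}: scan cost=250, card=250
  {B}: scan cost=60, card=60
  {AB}: card=120; try (A,nl_idx)→660, (B,hash)→1220, (A,merge)→2730, (B,merge)→2920, (A,hash)→4120, (A,nl)→15060 …(+1); best=660 via (A,nl_idx)

660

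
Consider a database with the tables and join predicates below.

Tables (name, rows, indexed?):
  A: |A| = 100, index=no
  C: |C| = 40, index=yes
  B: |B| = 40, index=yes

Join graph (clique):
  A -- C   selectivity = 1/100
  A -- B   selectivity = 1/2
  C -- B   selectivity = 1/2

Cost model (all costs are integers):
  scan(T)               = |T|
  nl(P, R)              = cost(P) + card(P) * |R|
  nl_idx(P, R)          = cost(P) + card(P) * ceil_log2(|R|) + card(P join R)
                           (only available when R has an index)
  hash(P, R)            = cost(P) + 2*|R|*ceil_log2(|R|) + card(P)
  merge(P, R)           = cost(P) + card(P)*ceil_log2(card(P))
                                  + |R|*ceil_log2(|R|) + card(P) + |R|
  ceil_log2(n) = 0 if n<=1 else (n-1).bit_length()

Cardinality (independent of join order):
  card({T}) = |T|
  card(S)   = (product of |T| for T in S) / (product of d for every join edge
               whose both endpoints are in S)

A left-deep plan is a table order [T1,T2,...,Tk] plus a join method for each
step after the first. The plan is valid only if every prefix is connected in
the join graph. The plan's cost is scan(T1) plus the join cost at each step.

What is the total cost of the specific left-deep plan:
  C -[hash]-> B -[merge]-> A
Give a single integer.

step 1: scan C: cost=40, card=40
step 2: join B via hash
    card(P join B) = 40*40/(2) = 800
    cost = 40 + 2*40*6 + 40 = 560
step 3: join A via merge
    card(P join A) = 800*100/(100*2) = 400
    cost = 560 + 800*10 + 100*7 + 800 + 100 = 10160

10160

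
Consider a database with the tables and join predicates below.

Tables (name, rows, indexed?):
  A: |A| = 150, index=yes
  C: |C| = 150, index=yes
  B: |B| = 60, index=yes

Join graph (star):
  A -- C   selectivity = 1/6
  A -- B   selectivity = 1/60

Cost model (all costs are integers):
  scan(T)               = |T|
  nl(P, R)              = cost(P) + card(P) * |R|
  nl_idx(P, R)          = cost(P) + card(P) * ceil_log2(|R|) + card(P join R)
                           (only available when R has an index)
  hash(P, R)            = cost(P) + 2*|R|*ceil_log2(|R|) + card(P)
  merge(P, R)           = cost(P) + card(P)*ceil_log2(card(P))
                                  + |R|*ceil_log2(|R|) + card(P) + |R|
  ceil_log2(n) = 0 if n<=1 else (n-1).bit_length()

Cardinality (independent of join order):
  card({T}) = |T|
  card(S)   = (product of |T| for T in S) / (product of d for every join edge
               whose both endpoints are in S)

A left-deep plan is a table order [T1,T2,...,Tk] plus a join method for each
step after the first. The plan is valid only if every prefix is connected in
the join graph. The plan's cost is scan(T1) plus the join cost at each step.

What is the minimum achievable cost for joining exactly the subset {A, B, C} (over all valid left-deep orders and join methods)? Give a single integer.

Selinger DP over subsets of {A,B,C}:
  {A}: scan cost=150, card=150
  {C}: scan cost=150, card=150
  {B}: scan cost=60, card=60
  {AC}: card=3750; try (C,hash)→2700, (A,hash)→2700, (C,merge)→2850, (A,merge)→2850, (C,nl_idx)→5100, (A,nl_idx)→5100 …(+2); best=2700 via (C,hash)
  {AB}: card=150; try (A,nl_idx)→690, (B,hash)→1020, (B,nl_idx)→1200, (A,merge)→1830, (B,merge)→1920, (A,hash)→2520 …(+2); best=690 via (A,nl_idx)
  {ABC}: card=3750; try (C,hash)→3240, (C,merge)→3390, (C,nl_idx)→5640, (B,hash)→7170, (C,nl)→23190, (B,nl_idx)→28950 …(+2); best=3240 via (C,hash)

3240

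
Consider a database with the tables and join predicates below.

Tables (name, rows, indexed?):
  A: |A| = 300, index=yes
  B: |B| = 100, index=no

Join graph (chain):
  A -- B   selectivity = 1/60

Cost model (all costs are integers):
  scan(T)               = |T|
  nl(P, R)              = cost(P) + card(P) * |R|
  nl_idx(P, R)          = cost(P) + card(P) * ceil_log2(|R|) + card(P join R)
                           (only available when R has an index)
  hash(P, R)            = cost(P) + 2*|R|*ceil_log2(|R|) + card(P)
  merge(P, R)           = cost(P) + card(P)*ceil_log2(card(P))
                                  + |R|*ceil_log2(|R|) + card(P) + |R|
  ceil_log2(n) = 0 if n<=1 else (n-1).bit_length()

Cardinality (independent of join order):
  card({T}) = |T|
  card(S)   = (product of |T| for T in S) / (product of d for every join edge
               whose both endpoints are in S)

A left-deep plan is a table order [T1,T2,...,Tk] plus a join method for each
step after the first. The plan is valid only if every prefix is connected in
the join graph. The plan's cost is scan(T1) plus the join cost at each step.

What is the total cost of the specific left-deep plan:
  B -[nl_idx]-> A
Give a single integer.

1500

step 1: scan B: cost=100, card=100
step 2: join A via nl_idx
    card(P join A) = 100*300/(60) = 500
    cost = 100 + 100*9 + 500 = 1500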